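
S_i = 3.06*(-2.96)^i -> [3.06, -9.06, 26.81, -79.36, 234.9]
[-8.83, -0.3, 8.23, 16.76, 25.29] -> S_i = -8.83 + 8.53*i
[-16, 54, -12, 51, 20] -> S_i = Random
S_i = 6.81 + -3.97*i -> [6.81, 2.84, -1.13, -5.1, -9.07]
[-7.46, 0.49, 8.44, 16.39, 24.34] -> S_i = -7.46 + 7.95*i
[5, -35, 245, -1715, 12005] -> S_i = 5*-7^i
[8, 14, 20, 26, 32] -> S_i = 8 + 6*i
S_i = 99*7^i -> [99, 693, 4851, 33957, 237699]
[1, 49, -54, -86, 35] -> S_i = Random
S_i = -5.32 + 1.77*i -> [-5.32, -3.55, -1.78, -0.01, 1.76]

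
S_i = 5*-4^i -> [5, -20, 80, -320, 1280]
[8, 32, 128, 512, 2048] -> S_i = 8*4^i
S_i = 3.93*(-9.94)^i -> [3.93, -39.06, 388.3, -3859.68, 38365.25]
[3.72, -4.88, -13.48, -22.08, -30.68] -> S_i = 3.72 + -8.60*i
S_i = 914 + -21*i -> [914, 893, 872, 851, 830]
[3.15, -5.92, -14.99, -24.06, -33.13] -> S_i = 3.15 + -9.07*i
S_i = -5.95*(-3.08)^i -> [-5.95, 18.33, -56.44, 173.85, -535.45]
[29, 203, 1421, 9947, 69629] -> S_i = 29*7^i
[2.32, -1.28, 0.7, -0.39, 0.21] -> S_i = 2.32*(-0.55)^i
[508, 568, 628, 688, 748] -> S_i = 508 + 60*i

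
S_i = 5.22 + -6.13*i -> [5.22, -0.91, -7.04, -13.17, -19.3]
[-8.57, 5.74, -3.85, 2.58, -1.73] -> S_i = -8.57*(-0.67)^i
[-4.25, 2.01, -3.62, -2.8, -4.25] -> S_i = Random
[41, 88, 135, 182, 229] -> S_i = 41 + 47*i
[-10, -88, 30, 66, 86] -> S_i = Random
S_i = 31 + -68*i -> [31, -37, -105, -173, -241]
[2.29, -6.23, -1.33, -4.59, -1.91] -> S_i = Random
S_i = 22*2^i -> [22, 44, 88, 176, 352]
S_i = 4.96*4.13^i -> [4.96, 20.48, 84.6, 349.41, 1443.05]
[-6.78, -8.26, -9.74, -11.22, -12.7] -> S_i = -6.78 + -1.48*i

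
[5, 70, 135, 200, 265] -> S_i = 5 + 65*i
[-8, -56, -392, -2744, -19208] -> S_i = -8*7^i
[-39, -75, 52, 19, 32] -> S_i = Random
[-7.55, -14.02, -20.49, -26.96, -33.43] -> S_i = -7.55 + -6.47*i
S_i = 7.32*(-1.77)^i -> [7.32, -12.96, 22.93, -40.59, 71.85]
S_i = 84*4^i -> [84, 336, 1344, 5376, 21504]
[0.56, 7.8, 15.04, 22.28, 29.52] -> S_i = 0.56 + 7.24*i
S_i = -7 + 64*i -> [-7, 57, 121, 185, 249]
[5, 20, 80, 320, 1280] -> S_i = 5*4^i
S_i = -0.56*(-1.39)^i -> [-0.56, 0.78, -1.08, 1.5, -2.09]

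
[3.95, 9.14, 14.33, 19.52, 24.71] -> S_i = 3.95 + 5.19*i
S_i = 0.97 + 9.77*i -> [0.97, 10.74, 20.51, 30.28, 40.05]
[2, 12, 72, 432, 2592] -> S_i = 2*6^i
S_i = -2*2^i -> [-2, -4, -8, -16, -32]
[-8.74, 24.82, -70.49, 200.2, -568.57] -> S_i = -8.74*(-2.84)^i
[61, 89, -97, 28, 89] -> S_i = Random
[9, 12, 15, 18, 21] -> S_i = 9 + 3*i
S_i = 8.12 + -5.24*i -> [8.12, 2.88, -2.36, -7.6, -12.84]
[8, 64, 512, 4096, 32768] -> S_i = 8*8^i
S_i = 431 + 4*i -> [431, 435, 439, 443, 447]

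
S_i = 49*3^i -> [49, 147, 441, 1323, 3969]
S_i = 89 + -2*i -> [89, 87, 85, 83, 81]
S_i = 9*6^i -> [9, 54, 324, 1944, 11664]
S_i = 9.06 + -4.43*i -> [9.06, 4.63, 0.2, -4.23, -8.66]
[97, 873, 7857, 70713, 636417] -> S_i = 97*9^i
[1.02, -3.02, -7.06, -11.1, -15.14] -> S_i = 1.02 + -4.04*i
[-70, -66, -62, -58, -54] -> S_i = -70 + 4*i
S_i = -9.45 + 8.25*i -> [-9.45, -1.2, 7.05, 15.3, 23.55]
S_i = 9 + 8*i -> [9, 17, 25, 33, 41]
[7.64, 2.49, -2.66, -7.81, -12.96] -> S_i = 7.64 + -5.15*i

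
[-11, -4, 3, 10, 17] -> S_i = -11 + 7*i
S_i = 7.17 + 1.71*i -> [7.17, 8.88, 10.59, 12.3, 14.01]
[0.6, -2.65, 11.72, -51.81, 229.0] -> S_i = 0.60*(-4.42)^i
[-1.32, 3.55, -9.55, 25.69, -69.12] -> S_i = -1.32*(-2.69)^i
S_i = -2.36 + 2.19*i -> [-2.36, -0.17, 2.02, 4.21, 6.4]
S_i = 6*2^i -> [6, 12, 24, 48, 96]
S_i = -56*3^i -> [-56, -168, -504, -1512, -4536]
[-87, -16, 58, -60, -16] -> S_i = Random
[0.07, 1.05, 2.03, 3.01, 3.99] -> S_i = 0.07 + 0.98*i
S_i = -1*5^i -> [-1, -5, -25, -125, -625]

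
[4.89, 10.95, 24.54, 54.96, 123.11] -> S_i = 4.89*2.24^i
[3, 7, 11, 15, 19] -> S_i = 3 + 4*i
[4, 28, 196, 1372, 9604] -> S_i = 4*7^i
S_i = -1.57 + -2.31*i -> [-1.57, -3.88, -6.19, -8.5, -10.81]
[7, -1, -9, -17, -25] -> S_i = 7 + -8*i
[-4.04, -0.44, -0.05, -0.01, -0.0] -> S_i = -4.04*0.11^i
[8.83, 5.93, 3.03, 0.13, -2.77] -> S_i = 8.83 + -2.90*i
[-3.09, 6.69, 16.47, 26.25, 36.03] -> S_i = -3.09 + 9.78*i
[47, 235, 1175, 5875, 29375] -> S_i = 47*5^i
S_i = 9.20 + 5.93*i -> [9.2, 15.13, 21.06, 26.99, 32.92]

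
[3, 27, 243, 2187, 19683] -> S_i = 3*9^i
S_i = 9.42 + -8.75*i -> [9.42, 0.67, -8.08, -16.83, -25.58]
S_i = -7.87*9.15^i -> [-7.87, -72.01, -658.9, -6028.9, -55164.43]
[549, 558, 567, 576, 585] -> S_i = 549 + 9*i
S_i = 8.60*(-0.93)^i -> [8.6, -8.0, 7.44, -6.92, 6.43]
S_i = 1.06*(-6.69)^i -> [1.06, -7.09, 47.44, -317.38, 2123.29]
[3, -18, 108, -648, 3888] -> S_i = 3*-6^i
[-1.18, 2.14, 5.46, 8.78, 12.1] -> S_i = -1.18 + 3.32*i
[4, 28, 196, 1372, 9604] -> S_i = 4*7^i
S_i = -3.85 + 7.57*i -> [-3.85, 3.72, 11.29, 18.86, 26.43]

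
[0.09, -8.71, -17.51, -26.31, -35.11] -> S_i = 0.09 + -8.80*i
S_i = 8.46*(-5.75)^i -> [8.46, -48.64, 279.71, -1608.33, 9247.87]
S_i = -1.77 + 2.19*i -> [-1.77, 0.42, 2.61, 4.8, 6.99]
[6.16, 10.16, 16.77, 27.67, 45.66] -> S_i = 6.16*1.65^i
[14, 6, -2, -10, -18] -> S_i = 14 + -8*i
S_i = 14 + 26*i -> [14, 40, 66, 92, 118]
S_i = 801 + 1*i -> [801, 802, 803, 804, 805]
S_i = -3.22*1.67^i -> [-3.22, -5.38, -8.98, -15.0, -25.05]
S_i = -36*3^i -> [-36, -108, -324, -972, -2916]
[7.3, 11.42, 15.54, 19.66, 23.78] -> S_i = 7.30 + 4.12*i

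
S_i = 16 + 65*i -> [16, 81, 146, 211, 276]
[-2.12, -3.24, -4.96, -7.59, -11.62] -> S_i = -2.12*1.53^i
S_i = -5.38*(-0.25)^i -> [-5.38, 1.34, -0.34, 0.08, -0.02]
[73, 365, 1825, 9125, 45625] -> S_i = 73*5^i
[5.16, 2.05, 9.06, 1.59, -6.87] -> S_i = Random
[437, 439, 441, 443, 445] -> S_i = 437 + 2*i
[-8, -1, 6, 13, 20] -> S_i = -8 + 7*i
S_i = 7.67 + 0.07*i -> [7.67, 7.74, 7.81, 7.88, 7.95]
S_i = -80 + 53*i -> [-80, -27, 26, 79, 132]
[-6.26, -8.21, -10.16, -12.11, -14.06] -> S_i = -6.26 + -1.95*i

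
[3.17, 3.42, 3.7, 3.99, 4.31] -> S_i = 3.17*1.08^i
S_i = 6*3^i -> [6, 18, 54, 162, 486]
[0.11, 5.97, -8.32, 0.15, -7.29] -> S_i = Random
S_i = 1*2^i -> [1, 2, 4, 8, 16]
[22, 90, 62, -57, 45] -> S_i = Random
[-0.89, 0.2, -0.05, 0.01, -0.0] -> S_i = -0.89*(-0.23)^i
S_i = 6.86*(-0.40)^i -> [6.86, -2.74, 1.1, -0.44, 0.18]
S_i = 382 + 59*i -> [382, 441, 500, 559, 618]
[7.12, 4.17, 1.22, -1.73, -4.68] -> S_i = 7.12 + -2.95*i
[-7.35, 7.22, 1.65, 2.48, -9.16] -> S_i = Random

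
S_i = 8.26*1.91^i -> [8.26, 15.78, 30.13, 57.55, 109.93]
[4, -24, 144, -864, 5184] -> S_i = 4*-6^i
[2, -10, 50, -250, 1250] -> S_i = 2*-5^i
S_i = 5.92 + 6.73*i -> [5.92, 12.65, 19.38, 26.11, 32.84]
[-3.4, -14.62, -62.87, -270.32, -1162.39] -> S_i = -3.40*4.30^i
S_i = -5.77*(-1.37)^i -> [-5.77, 7.9, -10.83, 14.84, -20.33]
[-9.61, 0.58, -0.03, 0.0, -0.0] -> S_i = -9.61*(-0.06)^i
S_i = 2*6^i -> [2, 12, 72, 432, 2592]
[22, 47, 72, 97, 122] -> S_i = 22 + 25*i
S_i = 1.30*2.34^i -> [1.3, 3.04, 7.12, 16.66, 38.98]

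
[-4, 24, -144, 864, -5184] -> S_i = -4*-6^i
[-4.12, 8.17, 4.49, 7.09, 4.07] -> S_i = Random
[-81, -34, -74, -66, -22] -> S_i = Random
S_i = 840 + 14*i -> [840, 854, 868, 882, 896]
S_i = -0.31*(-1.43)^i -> [-0.31, 0.44, -0.63, 0.91, -1.3]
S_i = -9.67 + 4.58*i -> [-9.67, -5.09, -0.51, 4.07, 8.65]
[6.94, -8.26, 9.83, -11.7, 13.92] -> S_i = 6.94*(-1.19)^i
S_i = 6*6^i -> [6, 36, 216, 1296, 7776]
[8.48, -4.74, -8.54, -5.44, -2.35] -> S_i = Random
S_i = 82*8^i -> [82, 656, 5248, 41984, 335872]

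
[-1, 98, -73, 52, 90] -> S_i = Random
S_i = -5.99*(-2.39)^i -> [-5.99, 14.32, -34.22, 81.77, -195.44]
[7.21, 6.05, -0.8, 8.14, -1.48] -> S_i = Random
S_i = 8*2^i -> [8, 16, 32, 64, 128]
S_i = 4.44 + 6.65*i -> [4.44, 11.09, 17.74, 24.39, 31.04]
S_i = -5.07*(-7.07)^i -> [-5.07, 35.84, -253.42, 1791.7, -12667.35]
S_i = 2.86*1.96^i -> [2.86, 5.61, 10.99, 21.53, 42.21]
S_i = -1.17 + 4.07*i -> [-1.17, 2.9, 6.97, 11.04, 15.11]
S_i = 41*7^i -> [41, 287, 2009, 14063, 98441]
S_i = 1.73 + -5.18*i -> [1.73, -3.45, -8.63, -13.81, -18.99]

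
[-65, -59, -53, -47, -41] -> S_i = -65 + 6*i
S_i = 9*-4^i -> [9, -36, 144, -576, 2304]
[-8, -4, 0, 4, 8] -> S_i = -8 + 4*i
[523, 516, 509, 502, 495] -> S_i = 523 + -7*i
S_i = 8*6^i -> [8, 48, 288, 1728, 10368]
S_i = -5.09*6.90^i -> [-5.09, -35.12, -242.33, -1672.11, -11537.56]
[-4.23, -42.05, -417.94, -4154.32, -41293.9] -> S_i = -4.23*9.94^i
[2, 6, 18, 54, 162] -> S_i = 2*3^i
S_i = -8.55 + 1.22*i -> [-8.55, -7.33, -6.11, -4.89, -3.67]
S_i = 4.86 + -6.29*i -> [4.86, -1.43, -7.72, -14.01, -20.3]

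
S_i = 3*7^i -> [3, 21, 147, 1029, 7203]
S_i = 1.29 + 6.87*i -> [1.29, 8.16, 15.03, 21.9, 28.77]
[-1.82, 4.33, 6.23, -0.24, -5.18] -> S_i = Random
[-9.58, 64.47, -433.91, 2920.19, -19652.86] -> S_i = -9.58*(-6.73)^i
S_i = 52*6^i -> [52, 312, 1872, 11232, 67392]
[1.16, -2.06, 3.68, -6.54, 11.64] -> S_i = 1.16*(-1.78)^i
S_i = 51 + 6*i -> [51, 57, 63, 69, 75]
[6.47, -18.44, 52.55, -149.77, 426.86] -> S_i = 6.47*(-2.85)^i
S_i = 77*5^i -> [77, 385, 1925, 9625, 48125]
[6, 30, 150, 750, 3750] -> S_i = 6*5^i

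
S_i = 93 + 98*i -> [93, 191, 289, 387, 485]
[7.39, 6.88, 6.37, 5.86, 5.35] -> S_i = 7.39 + -0.51*i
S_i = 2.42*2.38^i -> [2.42, 5.76, 13.71, 32.62, 77.65]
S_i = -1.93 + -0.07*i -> [-1.93, -2.0, -2.07, -2.14, -2.21]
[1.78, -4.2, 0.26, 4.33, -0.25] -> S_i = Random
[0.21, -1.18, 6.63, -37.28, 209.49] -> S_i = 0.21*(-5.62)^i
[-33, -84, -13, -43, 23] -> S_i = Random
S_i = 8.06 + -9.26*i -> [8.06, -1.2, -10.46, -19.72, -28.98]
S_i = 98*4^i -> [98, 392, 1568, 6272, 25088]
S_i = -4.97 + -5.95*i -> [-4.97, -10.92, -16.87, -22.82, -28.77]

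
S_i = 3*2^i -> [3, 6, 12, 24, 48]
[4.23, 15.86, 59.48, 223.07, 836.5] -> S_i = 4.23*3.75^i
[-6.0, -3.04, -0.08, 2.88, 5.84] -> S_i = -6.00 + 2.96*i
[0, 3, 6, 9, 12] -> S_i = 0 + 3*i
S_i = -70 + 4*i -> [-70, -66, -62, -58, -54]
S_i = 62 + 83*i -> [62, 145, 228, 311, 394]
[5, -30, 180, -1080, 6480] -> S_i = 5*-6^i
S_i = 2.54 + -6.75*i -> [2.54, -4.21, -10.96, -17.71, -24.46]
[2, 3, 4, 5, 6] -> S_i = 2 + 1*i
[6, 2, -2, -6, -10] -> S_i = 6 + -4*i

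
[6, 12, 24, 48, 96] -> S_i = 6*2^i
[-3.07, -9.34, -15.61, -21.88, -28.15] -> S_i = -3.07 + -6.27*i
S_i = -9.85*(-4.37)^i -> [-9.85, 43.04, -188.1, 822.02, -3592.21]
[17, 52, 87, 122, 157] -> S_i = 17 + 35*i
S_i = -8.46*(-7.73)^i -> [-8.46, 65.4, -505.51, 3907.59, -30205.66]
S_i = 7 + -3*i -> [7, 4, 1, -2, -5]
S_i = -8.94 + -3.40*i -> [-8.94, -12.34, -15.74, -19.14, -22.54]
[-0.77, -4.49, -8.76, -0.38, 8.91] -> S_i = Random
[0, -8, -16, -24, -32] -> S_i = 0 + -8*i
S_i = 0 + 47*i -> [0, 47, 94, 141, 188]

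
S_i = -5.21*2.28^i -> [-5.21, -11.88, -27.08, -61.75, -140.79]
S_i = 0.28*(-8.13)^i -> [0.28, -2.28, 18.51, -150.46, 1223.26]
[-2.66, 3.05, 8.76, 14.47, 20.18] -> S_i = -2.66 + 5.71*i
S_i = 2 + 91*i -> [2, 93, 184, 275, 366]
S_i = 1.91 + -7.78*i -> [1.91, -5.87, -13.65, -21.43, -29.21]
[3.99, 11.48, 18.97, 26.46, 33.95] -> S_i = 3.99 + 7.49*i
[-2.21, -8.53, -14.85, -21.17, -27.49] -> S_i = -2.21 + -6.32*i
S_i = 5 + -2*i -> [5, 3, 1, -1, -3]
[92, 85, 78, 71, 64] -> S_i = 92 + -7*i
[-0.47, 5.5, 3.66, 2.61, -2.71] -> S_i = Random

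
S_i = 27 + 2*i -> [27, 29, 31, 33, 35]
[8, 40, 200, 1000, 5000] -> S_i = 8*5^i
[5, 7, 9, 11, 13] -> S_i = 5 + 2*i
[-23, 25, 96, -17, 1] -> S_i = Random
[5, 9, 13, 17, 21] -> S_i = 5 + 4*i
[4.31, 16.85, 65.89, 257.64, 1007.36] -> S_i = 4.31*3.91^i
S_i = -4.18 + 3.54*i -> [-4.18, -0.64, 2.9, 6.44, 9.98]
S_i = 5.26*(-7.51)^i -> [5.26, -39.5, 296.66, -2227.95, 16731.91]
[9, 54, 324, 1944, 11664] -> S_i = 9*6^i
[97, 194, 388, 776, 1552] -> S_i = 97*2^i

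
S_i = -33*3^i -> [-33, -99, -297, -891, -2673]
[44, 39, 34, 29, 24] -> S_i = 44 + -5*i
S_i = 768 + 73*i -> [768, 841, 914, 987, 1060]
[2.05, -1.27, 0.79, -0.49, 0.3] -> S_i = 2.05*(-0.62)^i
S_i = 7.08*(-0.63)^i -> [7.08, -4.46, 2.81, -1.77, 1.12]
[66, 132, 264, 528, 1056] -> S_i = 66*2^i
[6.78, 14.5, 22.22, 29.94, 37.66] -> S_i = 6.78 + 7.72*i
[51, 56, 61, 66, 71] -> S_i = 51 + 5*i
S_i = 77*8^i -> [77, 616, 4928, 39424, 315392]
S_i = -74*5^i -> [-74, -370, -1850, -9250, -46250]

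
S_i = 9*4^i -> [9, 36, 144, 576, 2304]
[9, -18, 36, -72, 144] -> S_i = 9*-2^i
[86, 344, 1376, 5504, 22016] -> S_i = 86*4^i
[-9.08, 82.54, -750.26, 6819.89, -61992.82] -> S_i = -9.08*(-9.09)^i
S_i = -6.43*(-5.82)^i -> [-6.43, 37.42, -217.8, 1267.59, -7377.39]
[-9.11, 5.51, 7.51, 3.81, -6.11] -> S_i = Random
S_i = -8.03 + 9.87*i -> [-8.03, 1.84, 11.71, 21.58, 31.45]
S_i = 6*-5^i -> [6, -30, 150, -750, 3750]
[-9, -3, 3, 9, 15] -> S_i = -9 + 6*i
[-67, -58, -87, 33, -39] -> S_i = Random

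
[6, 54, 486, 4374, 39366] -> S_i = 6*9^i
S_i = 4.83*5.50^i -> [4.83, 26.56, 146.11, 803.59, 4419.75]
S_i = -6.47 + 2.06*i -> [-6.47, -4.41, -2.35, -0.29, 1.77]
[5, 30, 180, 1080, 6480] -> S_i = 5*6^i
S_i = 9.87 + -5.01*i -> [9.87, 4.86, -0.15, -5.16, -10.17]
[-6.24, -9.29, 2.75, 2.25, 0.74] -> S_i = Random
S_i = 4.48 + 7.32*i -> [4.48, 11.8, 19.12, 26.44, 33.76]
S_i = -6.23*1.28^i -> [-6.23, -7.97, -10.21, -13.07, -16.72]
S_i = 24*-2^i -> [24, -48, 96, -192, 384]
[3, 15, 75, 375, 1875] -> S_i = 3*5^i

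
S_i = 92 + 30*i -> [92, 122, 152, 182, 212]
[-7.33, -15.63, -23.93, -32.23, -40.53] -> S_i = -7.33 + -8.30*i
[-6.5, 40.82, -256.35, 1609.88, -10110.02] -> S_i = -6.50*(-6.28)^i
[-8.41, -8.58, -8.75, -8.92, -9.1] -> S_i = -8.41*1.02^i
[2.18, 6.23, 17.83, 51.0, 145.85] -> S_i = 2.18*2.86^i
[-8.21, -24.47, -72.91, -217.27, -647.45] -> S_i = -8.21*2.98^i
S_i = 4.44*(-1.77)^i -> [4.44, -7.86, 13.91, -24.62, 43.58]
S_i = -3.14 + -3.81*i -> [-3.14, -6.95, -10.76, -14.57, -18.38]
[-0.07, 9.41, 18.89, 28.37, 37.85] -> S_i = -0.07 + 9.48*i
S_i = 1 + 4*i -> [1, 5, 9, 13, 17]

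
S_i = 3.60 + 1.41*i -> [3.6, 5.01, 6.42, 7.83, 9.24]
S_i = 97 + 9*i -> [97, 106, 115, 124, 133]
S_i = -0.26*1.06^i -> [-0.26, -0.28, -0.29, -0.31, -0.33]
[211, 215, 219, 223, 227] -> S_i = 211 + 4*i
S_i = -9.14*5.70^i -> [-9.14, -52.1, -296.96, -1692.66, -9648.18]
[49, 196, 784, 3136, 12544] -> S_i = 49*4^i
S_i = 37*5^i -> [37, 185, 925, 4625, 23125]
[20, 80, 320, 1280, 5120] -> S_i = 20*4^i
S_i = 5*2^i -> [5, 10, 20, 40, 80]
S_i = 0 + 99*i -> [0, 99, 198, 297, 396]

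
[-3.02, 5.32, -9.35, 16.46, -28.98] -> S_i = -3.02*(-1.76)^i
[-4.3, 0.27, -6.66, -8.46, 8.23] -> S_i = Random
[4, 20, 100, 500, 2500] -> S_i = 4*5^i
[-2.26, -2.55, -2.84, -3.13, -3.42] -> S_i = -2.26 + -0.29*i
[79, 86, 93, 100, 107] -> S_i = 79 + 7*i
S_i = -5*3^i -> [-5, -15, -45, -135, -405]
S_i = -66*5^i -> [-66, -330, -1650, -8250, -41250]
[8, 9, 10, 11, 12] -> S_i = 8 + 1*i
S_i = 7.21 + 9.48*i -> [7.21, 16.69, 26.17, 35.65, 45.13]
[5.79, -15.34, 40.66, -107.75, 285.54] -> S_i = 5.79*(-2.65)^i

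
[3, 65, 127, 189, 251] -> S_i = 3 + 62*i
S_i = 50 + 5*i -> [50, 55, 60, 65, 70]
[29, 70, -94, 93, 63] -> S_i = Random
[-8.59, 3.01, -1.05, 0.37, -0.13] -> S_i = -8.59*(-0.35)^i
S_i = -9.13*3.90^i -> [-9.13, -35.61, -138.87, -541.58, -2112.17]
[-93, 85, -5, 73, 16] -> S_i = Random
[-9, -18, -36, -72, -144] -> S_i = -9*2^i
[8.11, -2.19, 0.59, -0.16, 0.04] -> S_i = 8.11*(-0.27)^i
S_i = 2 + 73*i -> [2, 75, 148, 221, 294]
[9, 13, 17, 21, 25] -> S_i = 9 + 4*i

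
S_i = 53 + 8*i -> [53, 61, 69, 77, 85]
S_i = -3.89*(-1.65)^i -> [-3.89, 6.42, -10.59, 17.47, -28.83]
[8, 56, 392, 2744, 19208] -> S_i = 8*7^i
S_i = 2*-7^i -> [2, -14, 98, -686, 4802]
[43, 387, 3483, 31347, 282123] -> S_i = 43*9^i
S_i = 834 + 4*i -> [834, 838, 842, 846, 850]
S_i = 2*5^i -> [2, 10, 50, 250, 1250]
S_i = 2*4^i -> [2, 8, 32, 128, 512]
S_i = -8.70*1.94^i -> [-8.7, -16.88, -32.74, -63.52, -123.23]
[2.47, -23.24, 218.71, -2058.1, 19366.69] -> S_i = 2.47*(-9.41)^i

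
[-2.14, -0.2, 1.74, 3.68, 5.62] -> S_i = -2.14 + 1.94*i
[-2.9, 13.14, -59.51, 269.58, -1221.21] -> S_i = -2.90*(-4.53)^i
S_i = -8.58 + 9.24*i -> [-8.58, 0.66, 9.9, 19.14, 28.38]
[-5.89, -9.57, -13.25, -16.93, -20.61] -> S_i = -5.89 + -3.68*i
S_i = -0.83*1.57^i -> [-0.83, -1.3, -2.05, -3.21, -5.04]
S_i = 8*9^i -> [8, 72, 648, 5832, 52488]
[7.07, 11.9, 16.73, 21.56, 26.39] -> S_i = 7.07 + 4.83*i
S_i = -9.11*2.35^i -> [-9.11, -21.41, -50.31, -118.23, -277.84]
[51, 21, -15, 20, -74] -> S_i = Random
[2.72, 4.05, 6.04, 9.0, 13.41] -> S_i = 2.72*1.49^i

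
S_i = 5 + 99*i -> [5, 104, 203, 302, 401]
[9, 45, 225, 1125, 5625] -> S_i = 9*5^i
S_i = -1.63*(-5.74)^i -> [-1.63, 9.36, -53.7, 308.26, -1769.44]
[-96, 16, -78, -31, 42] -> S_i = Random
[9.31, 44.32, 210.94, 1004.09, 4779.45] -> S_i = 9.31*4.76^i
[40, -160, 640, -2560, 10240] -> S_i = 40*-4^i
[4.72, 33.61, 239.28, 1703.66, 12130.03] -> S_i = 4.72*7.12^i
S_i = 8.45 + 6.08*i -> [8.45, 14.53, 20.61, 26.69, 32.77]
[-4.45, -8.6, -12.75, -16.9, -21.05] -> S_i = -4.45 + -4.15*i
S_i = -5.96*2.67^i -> [-5.96, -15.91, -42.49, -113.44, -302.89]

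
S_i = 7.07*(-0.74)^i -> [7.07, -5.23, 3.87, -2.86, 2.12]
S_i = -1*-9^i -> [-1, 9, -81, 729, -6561]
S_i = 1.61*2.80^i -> [1.61, 4.51, 12.62, 35.34, 98.96]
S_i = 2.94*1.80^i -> [2.94, 5.29, 9.53, 17.15, 30.86]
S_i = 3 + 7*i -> [3, 10, 17, 24, 31]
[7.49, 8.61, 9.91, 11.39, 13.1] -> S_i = 7.49*1.15^i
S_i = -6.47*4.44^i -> [-6.47, -28.73, -127.55, -566.31, -2514.41]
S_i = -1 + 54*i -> [-1, 53, 107, 161, 215]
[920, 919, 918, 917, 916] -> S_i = 920 + -1*i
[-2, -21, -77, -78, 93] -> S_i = Random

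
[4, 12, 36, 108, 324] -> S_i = 4*3^i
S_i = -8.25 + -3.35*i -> [-8.25, -11.6, -14.95, -18.3, -21.65]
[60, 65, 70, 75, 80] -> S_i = 60 + 5*i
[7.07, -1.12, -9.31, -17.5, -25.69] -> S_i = 7.07 + -8.19*i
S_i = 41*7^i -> [41, 287, 2009, 14063, 98441]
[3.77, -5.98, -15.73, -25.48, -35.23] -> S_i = 3.77 + -9.75*i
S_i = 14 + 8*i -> [14, 22, 30, 38, 46]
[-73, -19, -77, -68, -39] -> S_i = Random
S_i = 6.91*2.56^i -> [6.91, 17.69, 45.29, 115.93, 296.78]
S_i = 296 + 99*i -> [296, 395, 494, 593, 692]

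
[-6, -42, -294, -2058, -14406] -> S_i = -6*7^i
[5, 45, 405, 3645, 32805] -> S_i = 5*9^i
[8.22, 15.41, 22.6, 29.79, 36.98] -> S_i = 8.22 + 7.19*i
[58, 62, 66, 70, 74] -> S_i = 58 + 4*i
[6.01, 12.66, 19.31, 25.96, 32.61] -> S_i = 6.01 + 6.65*i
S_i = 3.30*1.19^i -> [3.3, 3.93, 4.67, 5.56, 6.62]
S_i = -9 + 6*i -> [-9, -3, 3, 9, 15]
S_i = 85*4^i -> [85, 340, 1360, 5440, 21760]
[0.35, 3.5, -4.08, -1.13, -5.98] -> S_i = Random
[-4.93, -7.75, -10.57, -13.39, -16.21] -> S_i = -4.93 + -2.82*i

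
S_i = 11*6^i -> [11, 66, 396, 2376, 14256]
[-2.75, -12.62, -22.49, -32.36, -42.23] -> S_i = -2.75 + -9.87*i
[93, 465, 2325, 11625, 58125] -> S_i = 93*5^i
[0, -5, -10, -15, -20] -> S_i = 0 + -5*i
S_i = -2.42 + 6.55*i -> [-2.42, 4.13, 10.68, 17.23, 23.78]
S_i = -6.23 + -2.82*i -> [-6.23, -9.05, -11.87, -14.69, -17.51]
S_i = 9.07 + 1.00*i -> [9.07, 10.07, 11.07, 12.07, 13.07]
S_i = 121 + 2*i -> [121, 123, 125, 127, 129]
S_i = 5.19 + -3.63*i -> [5.19, 1.56, -2.07, -5.7, -9.33]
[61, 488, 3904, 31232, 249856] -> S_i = 61*8^i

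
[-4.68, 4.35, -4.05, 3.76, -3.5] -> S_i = -4.68*(-0.93)^i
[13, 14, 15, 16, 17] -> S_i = 13 + 1*i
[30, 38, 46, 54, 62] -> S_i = 30 + 8*i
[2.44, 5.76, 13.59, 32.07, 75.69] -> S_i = 2.44*2.36^i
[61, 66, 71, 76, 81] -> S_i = 61 + 5*i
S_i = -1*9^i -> [-1, -9, -81, -729, -6561]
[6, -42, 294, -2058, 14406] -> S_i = 6*-7^i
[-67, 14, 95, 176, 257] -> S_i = -67 + 81*i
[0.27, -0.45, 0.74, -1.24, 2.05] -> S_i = 0.27*(-1.66)^i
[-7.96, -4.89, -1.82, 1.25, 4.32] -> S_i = -7.96 + 3.07*i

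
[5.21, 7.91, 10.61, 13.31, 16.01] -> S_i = 5.21 + 2.70*i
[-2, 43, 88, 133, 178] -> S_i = -2 + 45*i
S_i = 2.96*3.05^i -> [2.96, 9.03, 27.54, 83.98, 256.15]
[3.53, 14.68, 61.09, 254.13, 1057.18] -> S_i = 3.53*4.16^i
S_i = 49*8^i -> [49, 392, 3136, 25088, 200704]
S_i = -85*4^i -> [-85, -340, -1360, -5440, -21760]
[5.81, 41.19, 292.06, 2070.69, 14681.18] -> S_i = 5.81*7.09^i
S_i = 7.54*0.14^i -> [7.54, 1.06, 0.15, 0.02, 0.0]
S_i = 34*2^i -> [34, 68, 136, 272, 544]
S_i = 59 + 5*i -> [59, 64, 69, 74, 79]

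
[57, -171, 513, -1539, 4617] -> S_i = 57*-3^i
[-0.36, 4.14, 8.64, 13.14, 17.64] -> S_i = -0.36 + 4.50*i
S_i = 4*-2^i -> [4, -8, 16, -32, 64]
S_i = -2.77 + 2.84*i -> [-2.77, 0.07, 2.91, 5.75, 8.59]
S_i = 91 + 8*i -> [91, 99, 107, 115, 123]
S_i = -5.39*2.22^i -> [-5.39, -11.97, -26.56, -58.97, -130.92]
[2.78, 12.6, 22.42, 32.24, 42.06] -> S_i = 2.78 + 9.82*i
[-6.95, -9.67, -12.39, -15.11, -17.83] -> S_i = -6.95 + -2.72*i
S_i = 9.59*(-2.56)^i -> [9.59, -24.55, 62.85, -160.89, 411.89]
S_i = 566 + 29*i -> [566, 595, 624, 653, 682]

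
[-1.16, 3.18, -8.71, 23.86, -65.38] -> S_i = -1.16*(-2.74)^i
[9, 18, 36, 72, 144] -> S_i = 9*2^i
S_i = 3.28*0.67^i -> [3.28, 2.2, 1.47, 0.99, 0.66]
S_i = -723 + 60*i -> [-723, -663, -603, -543, -483]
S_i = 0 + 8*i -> [0, 8, 16, 24, 32]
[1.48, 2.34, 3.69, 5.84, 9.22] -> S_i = 1.48*1.58^i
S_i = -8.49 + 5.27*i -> [-8.49, -3.22, 2.05, 7.32, 12.59]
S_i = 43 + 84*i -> [43, 127, 211, 295, 379]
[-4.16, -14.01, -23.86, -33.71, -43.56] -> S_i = -4.16 + -9.85*i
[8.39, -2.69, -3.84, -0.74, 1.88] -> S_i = Random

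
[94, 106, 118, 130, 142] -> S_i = 94 + 12*i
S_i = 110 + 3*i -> [110, 113, 116, 119, 122]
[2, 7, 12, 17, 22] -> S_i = 2 + 5*i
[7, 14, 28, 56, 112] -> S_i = 7*2^i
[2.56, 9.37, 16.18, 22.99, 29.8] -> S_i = 2.56 + 6.81*i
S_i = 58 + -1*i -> [58, 57, 56, 55, 54]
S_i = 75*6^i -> [75, 450, 2700, 16200, 97200]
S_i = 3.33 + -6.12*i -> [3.33, -2.79, -8.91, -15.03, -21.15]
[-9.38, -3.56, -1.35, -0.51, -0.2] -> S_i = -9.38*0.38^i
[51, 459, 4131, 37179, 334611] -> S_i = 51*9^i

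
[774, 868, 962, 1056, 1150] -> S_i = 774 + 94*i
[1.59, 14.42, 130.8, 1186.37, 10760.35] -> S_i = 1.59*9.07^i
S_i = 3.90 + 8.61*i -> [3.9, 12.51, 21.12, 29.73, 38.34]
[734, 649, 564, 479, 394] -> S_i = 734 + -85*i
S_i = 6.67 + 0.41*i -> [6.67, 7.08, 7.49, 7.9, 8.31]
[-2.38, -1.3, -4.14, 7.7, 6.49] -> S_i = Random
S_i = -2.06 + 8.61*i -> [-2.06, 6.55, 15.16, 23.77, 32.38]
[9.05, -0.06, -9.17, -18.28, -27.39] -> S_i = 9.05 + -9.11*i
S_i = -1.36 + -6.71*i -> [-1.36, -8.07, -14.78, -21.49, -28.2]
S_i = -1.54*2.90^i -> [-1.54, -4.47, -12.95, -37.56, -108.92]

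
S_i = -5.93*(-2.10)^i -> [-5.93, 12.45, -26.15, 54.92, -115.33]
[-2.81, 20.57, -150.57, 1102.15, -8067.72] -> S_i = -2.81*(-7.32)^i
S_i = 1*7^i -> [1, 7, 49, 343, 2401]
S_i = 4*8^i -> [4, 32, 256, 2048, 16384]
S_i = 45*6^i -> [45, 270, 1620, 9720, 58320]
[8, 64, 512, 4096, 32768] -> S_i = 8*8^i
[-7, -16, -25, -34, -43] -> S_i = -7 + -9*i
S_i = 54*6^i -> [54, 324, 1944, 11664, 69984]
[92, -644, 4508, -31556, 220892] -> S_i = 92*-7^i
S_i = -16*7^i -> [-16, -112, -784, -5488, -38416]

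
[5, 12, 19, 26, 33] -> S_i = 5 + 7*i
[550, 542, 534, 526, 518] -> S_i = 550 + -8*i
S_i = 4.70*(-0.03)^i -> [4.7, -0.14, 0.0, -0.0, 0.0]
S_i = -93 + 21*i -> [-93, -72, -51, -30, -9]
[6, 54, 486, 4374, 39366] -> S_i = 6*9^i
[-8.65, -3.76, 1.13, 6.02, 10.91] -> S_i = -8.65 + 4.89*i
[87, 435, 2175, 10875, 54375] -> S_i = 87*5^i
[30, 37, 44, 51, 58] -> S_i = 30 + 7*i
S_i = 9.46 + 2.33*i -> [9.46, 11.79, 14.12, 16.45, 18.78]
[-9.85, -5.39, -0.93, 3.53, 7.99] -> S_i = -9.85 + 4.46*i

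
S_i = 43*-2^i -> [43, -86, 172, -344, 688]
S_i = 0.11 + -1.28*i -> [0.11, -1.17, -2.45, -3.73, -5.01]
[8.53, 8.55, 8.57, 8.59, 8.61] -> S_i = 8.53 + 0.02*i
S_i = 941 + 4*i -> [941, 945, 949, 953, 957]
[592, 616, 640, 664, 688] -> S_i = 592 + 24*i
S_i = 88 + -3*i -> [88, 85, 82, 79, 76]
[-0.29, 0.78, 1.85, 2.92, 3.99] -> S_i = -0.29 + 1.07*i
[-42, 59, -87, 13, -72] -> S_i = Random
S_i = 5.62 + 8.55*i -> [5.62, 14.17, 22.72, 31.27, 39.82]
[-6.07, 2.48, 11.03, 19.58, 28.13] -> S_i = -6.07 + 8.55*i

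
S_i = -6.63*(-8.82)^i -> [-6.63, 58.48, -515.76, 4549.04, -40122.49]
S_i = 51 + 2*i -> [51, 53, 55, 57, 59]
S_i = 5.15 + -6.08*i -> [5.15, -0.93, -7.01, -13.09, -19.17]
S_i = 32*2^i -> [32, 64, 128, 256, 512]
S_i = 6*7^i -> [6, 42, 294, 2058, 14406]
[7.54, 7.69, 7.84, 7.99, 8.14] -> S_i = 7.54 + 0.15*i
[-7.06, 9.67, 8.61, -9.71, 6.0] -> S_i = Random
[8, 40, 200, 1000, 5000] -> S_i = 8*5^i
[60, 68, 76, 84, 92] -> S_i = 60 + 8*i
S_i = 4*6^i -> [4, 24, 144, 864, 5184]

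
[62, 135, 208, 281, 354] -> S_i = 62 + 73*i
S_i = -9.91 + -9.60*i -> [-9.91, -19.51, -29.11, -38.71, -48.31]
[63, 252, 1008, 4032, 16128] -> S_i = 63*4^i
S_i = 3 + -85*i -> [3, -82, -167, -252, -337]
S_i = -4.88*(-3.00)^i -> [-4.88, 14.64, -43.92, 131.76, -395.28]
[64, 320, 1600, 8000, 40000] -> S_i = 64*5^i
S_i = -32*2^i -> [-32, -64, -128, -256, -512]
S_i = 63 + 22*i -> [63, 85, 107, 129, 151]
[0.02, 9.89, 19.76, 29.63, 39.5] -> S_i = 0.02 + 9.87*i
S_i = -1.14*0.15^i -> [-1.14, -0.17, -0.03, -0.0, -0.0]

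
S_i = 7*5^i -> [7, 35, 175, 875, 4375]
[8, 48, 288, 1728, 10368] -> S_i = 8*6^i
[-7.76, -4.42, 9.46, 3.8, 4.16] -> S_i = Random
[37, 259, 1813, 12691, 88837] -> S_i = 37*7^i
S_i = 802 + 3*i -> [802, 805, 808, 811, 814]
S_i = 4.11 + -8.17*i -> [4.11, -4.06, -12.23, -20.4, -28.57]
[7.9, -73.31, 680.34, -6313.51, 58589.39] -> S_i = 7.90*(-9.28)^i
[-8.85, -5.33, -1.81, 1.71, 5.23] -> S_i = -8.85 + 3.52*i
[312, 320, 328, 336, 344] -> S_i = 312 + 8*i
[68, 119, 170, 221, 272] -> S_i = 68 + 51*i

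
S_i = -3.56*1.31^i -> [-3.56, -4.66, -6.11, -8.0, -10.48]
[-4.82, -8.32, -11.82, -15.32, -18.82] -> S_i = -4.82 + -3.50*i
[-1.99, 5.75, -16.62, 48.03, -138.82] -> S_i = -1.99*(-2.89)^i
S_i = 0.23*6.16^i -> [0.23, 1.42, 8.73, 53.76, 331.17]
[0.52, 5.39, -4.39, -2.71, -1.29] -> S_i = Random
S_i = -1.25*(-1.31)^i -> [-1.25, 1.64, -2.15, 2.81, -3.68]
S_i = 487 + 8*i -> [487, 495, 503, 511, 519]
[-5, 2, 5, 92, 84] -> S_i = Random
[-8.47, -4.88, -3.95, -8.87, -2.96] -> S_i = Random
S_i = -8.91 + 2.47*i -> [-8.91, -6.44, -3.97, -1.5, 0.97]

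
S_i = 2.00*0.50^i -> [2.0, 1.0, 0.5, 0.25, 0.12]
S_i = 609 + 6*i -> [609, 615, 621, 627, 633]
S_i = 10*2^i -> [10, 20, 40, 80, 160]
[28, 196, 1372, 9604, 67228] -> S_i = 28*7^i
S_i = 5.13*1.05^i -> [5.13, 5.39, 5.66, 5.94, 6.24]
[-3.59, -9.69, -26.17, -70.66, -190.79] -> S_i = -3.59*2.70^i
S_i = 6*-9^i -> [6, -54, 486, -4374, 39366]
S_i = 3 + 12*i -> [3, 15, 27, 39, 51]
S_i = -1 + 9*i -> [-1, 8, 17, 26, 35]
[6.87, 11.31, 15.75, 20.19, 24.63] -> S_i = 6.87 + 4.44*i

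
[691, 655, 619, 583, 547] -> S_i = 691 + -36*i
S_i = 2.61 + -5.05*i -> [2.61, -2.44, -7.49, -12.54, -17.59]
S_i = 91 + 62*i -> [91, 153, 215, 277, 339]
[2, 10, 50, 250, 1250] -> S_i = 2*5^i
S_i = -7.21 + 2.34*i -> [-7.21, -4.87, -2.53, -0.19, 2.15]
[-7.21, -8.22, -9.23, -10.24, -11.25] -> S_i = -7.21 + -1.01*i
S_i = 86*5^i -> [86, 430, 2150, 10750, 53750]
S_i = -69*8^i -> [-69, -552, -4416, -35328, -282624]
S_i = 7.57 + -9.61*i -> [7.57, -2.04, -11.65, -21.26, -30.87]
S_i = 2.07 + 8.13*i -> [2.07, 10.2, 18.33, 26.46, 34.59]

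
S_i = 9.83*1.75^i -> [9.83, 17.2, 30.1, 52.68, 92.19]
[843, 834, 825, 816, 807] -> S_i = 843 + -9*i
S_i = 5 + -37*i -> [5, -32, -69, -106, -143]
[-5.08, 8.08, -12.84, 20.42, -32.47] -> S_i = -5.08*(-1.59)^i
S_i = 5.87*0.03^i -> [5.87, 0.18, 0.01, 0.0, 0.0]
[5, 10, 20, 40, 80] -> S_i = 5*2^i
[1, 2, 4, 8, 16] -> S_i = 1*2^i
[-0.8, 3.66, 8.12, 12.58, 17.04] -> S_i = -0.80 + 4.46*i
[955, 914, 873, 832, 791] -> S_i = 955 + -41*i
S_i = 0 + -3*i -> [0, -3, -6, -9, -12]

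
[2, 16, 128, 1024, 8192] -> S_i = 2*8^i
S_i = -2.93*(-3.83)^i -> [-2.93, 11.22, -42.98, 164.61, -630.47]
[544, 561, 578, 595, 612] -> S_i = 544 + 17*i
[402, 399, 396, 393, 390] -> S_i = 402 + -3*i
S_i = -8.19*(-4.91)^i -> [-8.19, 40.21, -197.45, 969.46, -4760.03]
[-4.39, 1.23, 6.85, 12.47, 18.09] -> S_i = -4.39 + 5.62*i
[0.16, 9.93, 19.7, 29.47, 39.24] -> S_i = 0.16 + 9.77*i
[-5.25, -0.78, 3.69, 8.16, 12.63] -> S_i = -5.25 + 4.47*i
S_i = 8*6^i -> [8, 48, 288, 1728, 10368]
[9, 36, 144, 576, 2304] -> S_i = 9*4^i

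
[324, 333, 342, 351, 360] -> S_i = 324 + 9*i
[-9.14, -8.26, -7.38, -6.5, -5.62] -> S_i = -9.14 + 0.88*i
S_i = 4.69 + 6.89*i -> [4.69, 11.58, 18.47, 25.36, 32.25]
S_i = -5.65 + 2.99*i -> [-5.65, -2.66, 0.33, 3.32, 6.31]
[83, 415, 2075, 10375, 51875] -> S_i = 83*5^i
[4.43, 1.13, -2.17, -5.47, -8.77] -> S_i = 4.43 + -3.30*i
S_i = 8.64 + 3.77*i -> [8.64, 12.41, 16.18, 19.95, 23.72]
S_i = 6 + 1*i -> [6, 7, 8, 9, 10]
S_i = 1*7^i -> [1, 7, 49, 343, 2401]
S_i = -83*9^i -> [-83, -747, -6723, -60507, -544563]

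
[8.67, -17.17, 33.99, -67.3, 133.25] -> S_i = 8.67*(-1.98)^i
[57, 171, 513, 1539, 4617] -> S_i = 57*3^i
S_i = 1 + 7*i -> [1, 8, 15, 22, 29]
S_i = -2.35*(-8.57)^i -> [-2.35, 20.14, -172.6, 1479.14, -12676.26]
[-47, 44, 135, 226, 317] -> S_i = -47 + 91*i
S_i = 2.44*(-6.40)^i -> [2.44, -15.62, 99.94, -639.63, 4093.64]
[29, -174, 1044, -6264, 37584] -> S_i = 29*-6^i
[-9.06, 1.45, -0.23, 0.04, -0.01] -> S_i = -9.06*(-0.16)^i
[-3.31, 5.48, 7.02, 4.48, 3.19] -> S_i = Random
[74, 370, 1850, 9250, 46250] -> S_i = 74*5^i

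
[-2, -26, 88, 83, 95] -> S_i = Random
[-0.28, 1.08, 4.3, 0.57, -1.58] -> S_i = Random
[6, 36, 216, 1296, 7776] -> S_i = 6*6^i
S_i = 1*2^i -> [1, 2, 4, 8, 16]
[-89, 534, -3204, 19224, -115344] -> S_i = -89*-6^i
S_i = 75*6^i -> [75, 450, 2700, 16200, 97200]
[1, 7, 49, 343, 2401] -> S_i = 1*7^i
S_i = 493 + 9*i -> [493, 502, 511, 520, 529]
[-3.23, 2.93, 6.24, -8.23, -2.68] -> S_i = Random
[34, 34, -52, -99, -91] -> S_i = Random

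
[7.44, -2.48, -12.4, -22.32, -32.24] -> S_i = 7.44 + -9.92*i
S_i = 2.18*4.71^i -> [2.18, 10.27, 48.36, 227.78, 1072.85]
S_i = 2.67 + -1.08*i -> [2.67, 1.59, 0.51, -0.57, -1.65]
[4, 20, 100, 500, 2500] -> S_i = 4*5^i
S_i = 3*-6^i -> [3, -18, 108, -648, 3888]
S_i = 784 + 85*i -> [784, 869, 954, 1039, 1124]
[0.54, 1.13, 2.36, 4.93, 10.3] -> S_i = 0.54*2.09^i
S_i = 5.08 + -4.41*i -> [5.08, 0.67, -3.74, -8.15, -12.56]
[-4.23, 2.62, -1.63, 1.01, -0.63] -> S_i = -4.23*(-0.62)^i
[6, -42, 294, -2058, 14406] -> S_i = 6*-7^i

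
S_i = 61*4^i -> [61, 244, 976, 3904, 15616]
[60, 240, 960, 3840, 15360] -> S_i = 60*4^i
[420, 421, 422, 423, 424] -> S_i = 420 + 1*i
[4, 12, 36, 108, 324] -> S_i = 4*3^i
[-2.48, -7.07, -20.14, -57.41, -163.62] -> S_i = -2.48*2.85^i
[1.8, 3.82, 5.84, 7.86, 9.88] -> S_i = 1.80 + 2.02*i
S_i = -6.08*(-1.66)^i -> [-6.08, 10.09, -16.75, 27.81, -46.17]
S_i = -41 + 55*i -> [-41, 14, 69, 124, 179]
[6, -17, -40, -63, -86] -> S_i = 6 + -23*i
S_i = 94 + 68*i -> [94, 162, 230, 298, 366]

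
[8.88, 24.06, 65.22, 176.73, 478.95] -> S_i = 8.88*2.71^i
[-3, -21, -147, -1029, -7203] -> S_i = -3*7^i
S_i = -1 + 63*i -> [-1, 62, 125, 188, 251]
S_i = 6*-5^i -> [6, -30, 150, -750, 3750]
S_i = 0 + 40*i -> [0, 40, 80, 120, 160]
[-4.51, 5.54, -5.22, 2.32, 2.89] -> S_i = Random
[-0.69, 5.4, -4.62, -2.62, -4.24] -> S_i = Random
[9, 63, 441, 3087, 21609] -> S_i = 9*7^i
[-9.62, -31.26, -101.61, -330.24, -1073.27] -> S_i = -9.62*3.25^i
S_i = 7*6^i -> [7, 42, 252, 1512, 9072]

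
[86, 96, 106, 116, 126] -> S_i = 86 + 10*i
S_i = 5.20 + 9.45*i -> [5.2, 14.65, 24.1, 33.55, 43.0]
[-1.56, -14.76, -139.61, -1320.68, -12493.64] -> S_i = -1.56*9.46^i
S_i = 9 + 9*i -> [9, 18, 27, 36, 45]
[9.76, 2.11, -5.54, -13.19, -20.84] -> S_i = 9.76 + -7.65*i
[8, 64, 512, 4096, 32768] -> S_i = 8*8^i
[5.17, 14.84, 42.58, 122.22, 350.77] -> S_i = 5.17*2.87^i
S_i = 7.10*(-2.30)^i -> [7.1, -16.33, 37.56, -86.39, 198.69]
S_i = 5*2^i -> [5, 10, 20, 40, 80]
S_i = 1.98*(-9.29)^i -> [1.98, -18.39, 170.88, -1587.49, 14747.83]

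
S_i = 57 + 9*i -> [57, 66, 75, 84, 93]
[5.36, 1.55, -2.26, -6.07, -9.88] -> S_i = 5.36 + -3.81*i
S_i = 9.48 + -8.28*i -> [9.48, 1.2, -7.08, -15.36, -23.64]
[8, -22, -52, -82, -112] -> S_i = 8 + -30*i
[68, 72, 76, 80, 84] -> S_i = 68 + 4*i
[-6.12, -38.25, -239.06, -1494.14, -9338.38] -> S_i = -6.12*6.25^i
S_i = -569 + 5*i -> [-569, -564, -559, -554, -549]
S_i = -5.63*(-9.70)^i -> [-5.63, 54.61, -529.73, 5138.35, -49841.99]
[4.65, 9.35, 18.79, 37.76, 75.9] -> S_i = 4.65*2.01^i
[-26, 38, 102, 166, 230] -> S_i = -26 + 64*i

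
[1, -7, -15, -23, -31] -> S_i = 1 + -8*i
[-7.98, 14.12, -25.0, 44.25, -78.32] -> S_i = -7.98*(-1.77)^i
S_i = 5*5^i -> [5, 25, 125, 625, 3125]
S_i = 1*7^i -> [1, 7, 49, 343, 2401]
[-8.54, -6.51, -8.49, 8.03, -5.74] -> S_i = Random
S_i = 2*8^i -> [2, 16, 128, 1024, 8192]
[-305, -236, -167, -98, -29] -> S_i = -305 + 69*i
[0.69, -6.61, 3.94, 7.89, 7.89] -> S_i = Random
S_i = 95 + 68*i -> [95, 163, 231, 299, 367]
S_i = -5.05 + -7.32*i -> [-5.05, -12.37, -19.69, -27.01, -34.33]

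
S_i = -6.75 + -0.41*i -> [-6.75, -7.16, -7.57, -7.98, -8.39]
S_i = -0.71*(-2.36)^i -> [-0.71, 1.68, -3.95, 9.33, -22.02]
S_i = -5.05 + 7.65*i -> [-5.05, 2.6, 10.25, 17.9, 25.55]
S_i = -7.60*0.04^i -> [-7.6, -0.3, -0.01, -0.0, -0.0]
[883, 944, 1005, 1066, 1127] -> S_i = 883 + 61*i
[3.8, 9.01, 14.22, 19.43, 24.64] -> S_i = 3.80 + 5.21*i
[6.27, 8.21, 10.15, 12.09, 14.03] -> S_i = 6.27 + 1.94*i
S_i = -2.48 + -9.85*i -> [-2.48, -12.33, -22.18, -32.03, -41.88]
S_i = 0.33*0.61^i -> [0.33, 0.2, 0.12, 0.07, 0.05]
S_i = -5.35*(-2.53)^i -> [-5.35, 13.54, -34.24, 86.64, -219.2]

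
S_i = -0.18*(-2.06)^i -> [-0.18, 0.37, -0.76, 1.57, -3.24]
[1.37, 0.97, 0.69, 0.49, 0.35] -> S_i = 1.37*0.71^i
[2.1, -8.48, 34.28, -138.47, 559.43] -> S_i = 2.10*(-4.04)^i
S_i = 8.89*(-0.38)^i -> [8.89, -3.38, 1.28, -0.49, 0.19]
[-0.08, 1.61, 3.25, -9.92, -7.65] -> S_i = Random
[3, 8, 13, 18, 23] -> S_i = 3 + 5*i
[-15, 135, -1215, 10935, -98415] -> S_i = -15*-9^i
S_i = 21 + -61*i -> [21, -40, -101, -162, -223]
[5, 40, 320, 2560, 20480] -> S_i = 5*8^i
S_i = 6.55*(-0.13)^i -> [6.55, -0.85, 0.11, -0.01, 0.0]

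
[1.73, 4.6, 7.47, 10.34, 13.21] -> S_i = 1.73 + 2.87*i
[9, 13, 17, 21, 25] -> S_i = 9 + 4*i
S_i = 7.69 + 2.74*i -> [7.69, 10.43, 13.17, 15.91, 18.65]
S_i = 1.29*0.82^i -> [1.29, 1.06, 0.87, 0.71, 0.58]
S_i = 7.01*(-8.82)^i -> [7.01, -61.83, 545.32, -4809.76, 42422.12]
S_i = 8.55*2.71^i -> [8.55, 23.17, 62.79, 170.17, 461.15]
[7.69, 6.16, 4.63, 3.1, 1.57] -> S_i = 7.69 + -1.53*i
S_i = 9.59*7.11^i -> [9.59, 68.18, 484.79, 3446.89, 24507.39]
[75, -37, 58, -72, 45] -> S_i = Random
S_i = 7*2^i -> [7, 14, 28, 56, 112]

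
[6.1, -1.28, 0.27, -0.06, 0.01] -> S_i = 6.10*(-0.21)^i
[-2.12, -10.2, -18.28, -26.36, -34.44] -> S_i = -2.12 + -8.08*i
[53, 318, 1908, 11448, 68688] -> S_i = 53*6^i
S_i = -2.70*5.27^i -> [-2.7, -14.23, -74.99, -395.18, -2082.6]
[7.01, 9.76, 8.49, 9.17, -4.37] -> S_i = Random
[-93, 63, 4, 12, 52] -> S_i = Random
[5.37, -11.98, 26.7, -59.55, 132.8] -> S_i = 5.37*(-2.23)^i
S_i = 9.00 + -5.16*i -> [9.0, 3.84, -1.32, -6.48, -11.64]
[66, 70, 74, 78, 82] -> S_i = 66 + 4*i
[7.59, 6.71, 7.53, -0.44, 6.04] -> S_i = Random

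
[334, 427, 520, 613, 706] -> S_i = 334 + 93*i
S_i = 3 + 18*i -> [3, 21, 39, 57, 75]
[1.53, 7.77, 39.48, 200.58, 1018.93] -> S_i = 1.53*5.08^i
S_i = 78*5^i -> [78, 390, 1950, 9750, 48750]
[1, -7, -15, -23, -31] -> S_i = 1 + -8*i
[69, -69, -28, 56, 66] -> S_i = Random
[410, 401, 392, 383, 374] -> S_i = 410 + -9*i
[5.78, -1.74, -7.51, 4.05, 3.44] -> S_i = Random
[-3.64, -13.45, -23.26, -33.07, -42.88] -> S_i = -3.64 + -9.81*i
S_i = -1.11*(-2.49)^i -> [-1.11, 2.76, -6.88, 17.14, -42.67]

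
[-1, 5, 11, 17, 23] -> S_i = -1 + 6*i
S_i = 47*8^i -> [47, 376, 3008, 24064, 192512]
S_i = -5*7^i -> [-5, -35, -245, -1715, -12005]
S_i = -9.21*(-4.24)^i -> [-9.21, 39.05, -165.57, 702.03, -2976.62]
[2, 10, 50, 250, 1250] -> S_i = 2*5^i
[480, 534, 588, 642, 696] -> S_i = 480 + 54*i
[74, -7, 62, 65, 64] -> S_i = Random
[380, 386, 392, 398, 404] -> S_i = 380 + 6*i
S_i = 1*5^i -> [1, 5, 25, 125, 625]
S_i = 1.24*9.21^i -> [1.24, 11.42, 105.18, 968.73, 8921.96]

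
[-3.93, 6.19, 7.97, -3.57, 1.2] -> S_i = Random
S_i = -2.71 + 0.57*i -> [-2.71, -2.14, -1.57, -1.0, -0.43]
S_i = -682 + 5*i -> [-682, -677, -672, -667, -662]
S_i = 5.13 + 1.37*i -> [5.13, 6.5, 7.87, 9.24, 10.61]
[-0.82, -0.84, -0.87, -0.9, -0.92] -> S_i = -0.82*1.03^i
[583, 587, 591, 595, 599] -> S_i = 583 + 4*i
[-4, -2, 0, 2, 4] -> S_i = -4 + 2*i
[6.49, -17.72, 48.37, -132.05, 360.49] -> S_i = 6.49*(-2.73)^i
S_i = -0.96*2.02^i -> [-0.96, -1.94, -3.92, -7.91, -15.98]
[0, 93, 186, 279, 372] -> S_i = 0 + 93*i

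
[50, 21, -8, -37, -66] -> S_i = 50 + -29*i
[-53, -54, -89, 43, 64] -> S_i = Random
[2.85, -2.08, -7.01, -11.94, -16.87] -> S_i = 2.85 + -4.93*i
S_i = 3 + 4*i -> [3, 7, 11, 15, 19]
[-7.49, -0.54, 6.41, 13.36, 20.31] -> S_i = -7.49 + 6.95*i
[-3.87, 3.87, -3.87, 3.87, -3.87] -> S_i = -3.87*(-1.00)^i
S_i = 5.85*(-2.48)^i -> [5.85, -14.51, 35.98, -89.23, 221.29]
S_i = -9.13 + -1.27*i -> [-9.13, -10.4, -11.67, -12.94, -14.21]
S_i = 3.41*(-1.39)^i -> [3.41, -4.74, 6.59, -9.16, 12.73]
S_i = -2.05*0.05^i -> [-2.05, -0.1, -0.01, -0.0, -0.0]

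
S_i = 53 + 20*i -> [53, 73, 93, 113, 133]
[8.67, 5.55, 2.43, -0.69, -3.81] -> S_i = 8.67 + -3.12*i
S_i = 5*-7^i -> [5, -35, 245, -1715, 12005]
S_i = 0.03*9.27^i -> [0.03, 0.28, 2.58, 23.9, 221.53]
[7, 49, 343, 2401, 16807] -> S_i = 7*7^i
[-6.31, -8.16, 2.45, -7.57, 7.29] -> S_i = Random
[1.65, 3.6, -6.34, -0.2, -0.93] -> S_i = Random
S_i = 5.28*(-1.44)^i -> [5.28, -7.6, 10.95, -15.77, 22.7]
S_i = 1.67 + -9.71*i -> [1.67, -8.04, -17.75, -27.46, -37.17]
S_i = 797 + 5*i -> [797, 802, 807, 812, 817]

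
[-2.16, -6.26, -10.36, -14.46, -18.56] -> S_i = -2.16 + -4.10*i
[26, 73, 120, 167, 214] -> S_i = 26 + 47*i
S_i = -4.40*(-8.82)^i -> [-4.4, 38.81, -342.29, 3018.97, -26627.29]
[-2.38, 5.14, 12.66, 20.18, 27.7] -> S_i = -2.38 + 7.52*i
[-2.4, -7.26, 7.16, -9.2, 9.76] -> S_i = Random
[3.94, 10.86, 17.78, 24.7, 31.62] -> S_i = 3.94 + 6.92*i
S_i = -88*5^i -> [-88, -440, -2200, -11000, -55000]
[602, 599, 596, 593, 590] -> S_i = 602 + -3*i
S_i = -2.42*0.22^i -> [-2.42, -0.53, -0.12, -0.03, -0.01]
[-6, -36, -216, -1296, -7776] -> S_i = -6*6^i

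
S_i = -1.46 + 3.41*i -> [-1.46, 1.95, 5.36, 8.77, 12.18]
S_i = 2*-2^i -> [2, -4, 8, -16, 32]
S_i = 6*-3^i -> [6, -18, 54, -162, 486]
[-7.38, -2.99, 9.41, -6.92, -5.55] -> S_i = Random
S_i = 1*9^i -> [1, 9, 81, 729, 6561]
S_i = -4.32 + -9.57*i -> [-4.32, -13.89, -23.46, -33.03, -42.6]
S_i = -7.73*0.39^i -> [-7.73, -3.01, -1.18, -0.46, -0.18]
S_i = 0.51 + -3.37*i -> [0.51, -2.86, -6.23, -9.6, -12.97]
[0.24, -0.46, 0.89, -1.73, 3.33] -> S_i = 0.24*(-1.93)^i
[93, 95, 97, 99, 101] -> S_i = 93 + 2*i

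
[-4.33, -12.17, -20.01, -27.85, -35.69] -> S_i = -4.33 + -7.84*i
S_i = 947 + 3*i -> [947, 950, 953, 956, 959]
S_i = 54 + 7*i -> [54, 61, 68, 75, 82]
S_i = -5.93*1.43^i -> [-5.93, -8.48, -12.13, -17.34, -24.8]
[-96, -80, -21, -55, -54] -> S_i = Random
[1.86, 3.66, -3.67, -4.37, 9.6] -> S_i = Random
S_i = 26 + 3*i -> [26, 29, 32, 35, 38]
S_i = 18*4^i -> [18, 72, 288, 1152, 4608]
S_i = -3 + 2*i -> [-3, -1, 1, 3, 5]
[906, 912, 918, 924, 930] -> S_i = 906 + 6*i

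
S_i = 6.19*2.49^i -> [6.19, 15.41, 38.38, 95.56, 237.95]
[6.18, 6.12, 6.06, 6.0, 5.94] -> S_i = 6.18 + -0.06*i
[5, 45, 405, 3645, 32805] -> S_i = 5*9^i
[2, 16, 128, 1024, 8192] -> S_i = 2*8^i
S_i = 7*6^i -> [7, 42, 252, 1512, 9072]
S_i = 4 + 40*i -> [4, 44, 84, 124, 164]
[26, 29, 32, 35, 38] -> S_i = 26 + 3*i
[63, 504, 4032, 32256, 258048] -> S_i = 63*8^i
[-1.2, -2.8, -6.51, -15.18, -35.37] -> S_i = -1.20*2.33^i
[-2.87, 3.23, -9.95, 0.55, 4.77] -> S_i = Random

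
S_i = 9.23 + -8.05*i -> [9.23, 1.18, -6.87, -14.92, -22.97]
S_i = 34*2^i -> [34, 68, 136, 272, 544]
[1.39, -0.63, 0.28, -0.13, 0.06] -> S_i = 1.39*(-0.45)^i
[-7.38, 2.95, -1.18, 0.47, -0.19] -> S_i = -7.38*(-0.40)^i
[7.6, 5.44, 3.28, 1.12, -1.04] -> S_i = 7.60 + -2.16*i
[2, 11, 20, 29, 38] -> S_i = 2 + 9*i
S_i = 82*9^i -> [82, 738, 6642, 59778, 538002]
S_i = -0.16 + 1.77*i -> [-0.16, 1.61, 3.38, 5.15, 6.92]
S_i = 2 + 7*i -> [2, 9, 16, 23, 30]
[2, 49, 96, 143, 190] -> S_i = 2 + 47*i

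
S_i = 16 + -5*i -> [16, 11, 6, 1, -4]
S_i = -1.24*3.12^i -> [-1.24, -3.87, -12.07, -37.66, -117.5]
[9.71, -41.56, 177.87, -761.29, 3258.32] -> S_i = 9.71*(-4.28)^i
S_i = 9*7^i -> [9, 63, 441, 3087, 21609]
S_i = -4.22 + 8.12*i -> [-4.22, 3.9, 12.02, 20.14, 28.26]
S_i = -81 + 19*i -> [-81, -62, -43, -24, -5]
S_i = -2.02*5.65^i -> [-2.02, -11.41, -64.48, -364.33, -2058.47]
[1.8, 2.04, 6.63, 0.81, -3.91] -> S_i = Random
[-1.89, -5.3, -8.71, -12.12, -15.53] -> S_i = -1.89 + -3.41*i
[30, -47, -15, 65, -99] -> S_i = Random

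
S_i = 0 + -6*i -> [0, -6, -12, -18, -24]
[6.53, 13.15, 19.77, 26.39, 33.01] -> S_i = 6.53 + 6.62*i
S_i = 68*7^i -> [68, 476, 3332, 23324, 163268]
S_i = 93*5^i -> [93, 465, 2325, 11625, 58125]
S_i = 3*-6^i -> [3, -18, 108, -648, 3888]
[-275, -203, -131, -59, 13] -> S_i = -275 + 72*i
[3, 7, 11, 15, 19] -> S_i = 3 + 4*i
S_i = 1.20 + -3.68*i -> [1.2, -2.48, -6.16, -9.84, -13.52]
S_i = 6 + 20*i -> [6, 26, 46, 66, 86]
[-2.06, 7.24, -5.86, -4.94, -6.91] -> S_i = Random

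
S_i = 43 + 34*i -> [43, 77, 111, 145, 179]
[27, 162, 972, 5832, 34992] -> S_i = 27*6^i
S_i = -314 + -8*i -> [-314, -322, -330, -338, -346]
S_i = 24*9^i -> [24, 216, 1944, 17496, 157464]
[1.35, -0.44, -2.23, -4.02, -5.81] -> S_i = 1.35 + -1.79*i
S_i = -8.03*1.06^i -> [-8.03, -8.51, -9.02, -9.56, -10.14]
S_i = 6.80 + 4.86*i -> [6.8, 11.66, 16.52, 21.38, 26.24]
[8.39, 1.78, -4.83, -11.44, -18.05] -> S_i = 8.39 + -6.61*i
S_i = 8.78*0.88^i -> [8.78, 7.73, 6.8, 5.98, 5.27]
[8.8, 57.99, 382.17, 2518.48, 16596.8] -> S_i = 8.80*6.59^i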